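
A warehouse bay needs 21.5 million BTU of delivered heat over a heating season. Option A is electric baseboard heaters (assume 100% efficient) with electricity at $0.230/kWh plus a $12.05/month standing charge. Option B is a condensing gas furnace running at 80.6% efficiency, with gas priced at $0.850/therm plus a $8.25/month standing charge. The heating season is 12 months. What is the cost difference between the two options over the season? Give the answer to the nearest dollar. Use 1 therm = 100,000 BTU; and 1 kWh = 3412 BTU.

$1268

Heat load = 21.5 × 10⁶ BTU = 21,500,000 BTU
Gas: input = 21,500,000 / 0.806 = 26,674,938 BTU = 266.7 therm → 266.7 × $0.850 = $226.74; + 12 × $8.25 standing = $325.74
Electric: 21,500,000 BTU / 3412 = 6,301 kWh → × $0.230 = $1,449.30; + 12 × $12.05 standing = $1,593.90
Difference = |$325.74 − $1,593.90| = $1,268.16 ≈ $1268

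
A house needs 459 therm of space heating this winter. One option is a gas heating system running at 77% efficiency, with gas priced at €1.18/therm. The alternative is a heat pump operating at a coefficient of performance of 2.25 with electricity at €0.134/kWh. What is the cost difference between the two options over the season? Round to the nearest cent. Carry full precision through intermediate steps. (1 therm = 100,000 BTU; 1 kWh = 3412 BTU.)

Heat load = 459 therm × 100,000 = 45,900,000 BTU
Gas: input = 45,900,000 / 0.770 = 59,610,390 BTU = 596.1 therm → 596.1 × €1.18 = €703.40
Heat pump: 45,900,000 BTU / 3412 = 13,450 kWh heat; / 2.25 = 5,979 kWh in → × €0.134 = €801.17
Difference = |€703.40 − €801.17| = €97.77

€97.77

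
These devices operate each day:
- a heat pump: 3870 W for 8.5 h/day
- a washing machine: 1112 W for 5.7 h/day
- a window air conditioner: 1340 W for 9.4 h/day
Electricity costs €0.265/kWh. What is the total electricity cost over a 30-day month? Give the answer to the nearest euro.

heat pump: 3870 W × 8.5 h × 30 d = 986,850 Wh = 986.9 kWh
washing machine: 1112 W × 5.7 h × 30 d = 190,152 Wh = 190.2 kWh
window air conditioner: 1340 W × 9.4 h × 30 d = 377,880 Wh = 377.9 kWh
Total energy = 986.9 + 190.2 + 377.9 = 1,555 kWh
Cost = 1,555 kWh × €0.265 = €412.04 ≈ €412

€412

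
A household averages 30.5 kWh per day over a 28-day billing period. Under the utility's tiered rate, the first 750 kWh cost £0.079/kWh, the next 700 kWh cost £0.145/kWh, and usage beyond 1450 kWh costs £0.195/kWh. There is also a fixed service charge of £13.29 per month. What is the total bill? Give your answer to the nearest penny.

Usage = 30.5 kWh/day × 28 days = 854 kWh
First 750 kWh × £0.079 = £59.25
Next 104 kWh × £0.145 = £15.08
Remaining tier: 0 kWh (not reached)
Energy charge = £74.33; + service £13.29 = £87.62

£87.62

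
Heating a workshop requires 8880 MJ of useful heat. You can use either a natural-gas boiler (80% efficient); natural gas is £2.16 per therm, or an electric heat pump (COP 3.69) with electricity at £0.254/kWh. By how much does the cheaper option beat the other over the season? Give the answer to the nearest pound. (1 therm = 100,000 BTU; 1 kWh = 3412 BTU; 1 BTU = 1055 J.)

Heat load = 8880 MJ = 8,880,000,000 J / 1055 = 8,417,062 BTU
Gas: input = 8,417,062 / 0.80 = 10,521,327 BTU = 105.2 therm → 105.2 × £2.16 = £227.26
Heat pump: 8,417,062 BTU / 3412 = 2,467 kWh heat; / 3.69 = 668.5 kWh in → × £0.254 = £169.81
Difference = |£227.26 − £169.81| = £57.45 ≈ £57

£57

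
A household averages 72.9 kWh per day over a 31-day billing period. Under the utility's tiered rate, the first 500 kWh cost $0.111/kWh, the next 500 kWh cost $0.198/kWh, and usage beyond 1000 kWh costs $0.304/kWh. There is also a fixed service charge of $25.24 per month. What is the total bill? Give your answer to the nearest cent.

Usage = 72.9 kWh/day × 31 days = 2259.9 kWh
First 500 kWh × $0.111 = $55.50
Next 500 kWh × $0.198 = $99.00
Remaining 1259.9 kWh × $0.304 = $383.01
Energy charge = $537.51; + service $25.24 = $562.75

$562.75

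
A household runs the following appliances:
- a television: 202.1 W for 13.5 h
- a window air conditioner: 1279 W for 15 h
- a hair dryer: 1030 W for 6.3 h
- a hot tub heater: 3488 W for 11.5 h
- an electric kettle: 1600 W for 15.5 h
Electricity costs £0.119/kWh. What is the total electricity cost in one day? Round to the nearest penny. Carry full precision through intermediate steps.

television: 202.1 W × 13.5 h = 2,728 Wh = 2.728 kWh
window air conditioner: 1279 W × 15 h = 19,185 Wh = 19.18 kWh
hair dryer: 1030 W × 6.3 h = 6,489 Wh = 6.489 kWh
hot tub heater: 3488 W × 11.5 h = 40,112 Wh = 40.11 kWh
electric kettle: 1600 W × 15.5 h = 24,800 Wh = 24.8 kWh
Total energy = 2.728 + 19.18 + 6.489 + 40.11 + 24.8 = 93.31 kWh
Cost = 93.31 kWh × £0.119 = £11.10

£11.10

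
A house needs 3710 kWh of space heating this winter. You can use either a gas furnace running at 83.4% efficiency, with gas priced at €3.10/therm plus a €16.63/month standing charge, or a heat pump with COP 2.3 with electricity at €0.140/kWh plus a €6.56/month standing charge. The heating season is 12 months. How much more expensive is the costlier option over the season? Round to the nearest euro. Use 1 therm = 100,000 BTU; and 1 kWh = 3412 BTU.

€366

Heat load = 3710 kWh × 3412 = 12,658,520 BTU
Gas: input = 12,658,520 / 0.834 = 15,178,082 BTU = 151.8 therm → 151.8 × €3.10 = €470.52; + 12 × €16.63 standing = €670.08
Heat pump: 12,658,520 BTU / 3412 = 3,710 kWh heat; / 2.3 = 1,613 kWh in → × €0.140 = €225.83; + 12 × €6.56 standing = €304.55
Difference = |€670.08 − €304.55| = €365.53 ≈ €366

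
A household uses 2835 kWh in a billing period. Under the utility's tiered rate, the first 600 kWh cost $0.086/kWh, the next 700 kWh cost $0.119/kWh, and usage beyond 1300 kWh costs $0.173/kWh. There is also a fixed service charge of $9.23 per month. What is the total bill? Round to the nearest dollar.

First 600 kWh × $0.086 = $51.60
Next 700 kWh × $0.119 = $83.30
Remaining 1535 kWh × $0.173 = $265.56
Energy charge = $400.45; + service $9.23 = $409.69 ≈ $410

$410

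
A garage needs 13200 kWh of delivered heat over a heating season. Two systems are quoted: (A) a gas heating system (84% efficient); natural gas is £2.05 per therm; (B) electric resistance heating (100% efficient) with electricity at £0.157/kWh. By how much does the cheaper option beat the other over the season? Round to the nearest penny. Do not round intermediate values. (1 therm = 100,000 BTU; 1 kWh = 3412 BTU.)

Heat load = 13200 kWh × 3412 = 45,038,400 BTU
Gas: input = 45,038,400 / 0.84 = 53,617,143 BTU = 536.2 therm → 536.2 × £2.05 = £1,099.15
Electric: 45,038,400 BTU / 3412 = 13,200 kWh → × £0.157 = £2,072.40
Difference = |£1,099.15 − £2,072.40| = £973.25

£973.25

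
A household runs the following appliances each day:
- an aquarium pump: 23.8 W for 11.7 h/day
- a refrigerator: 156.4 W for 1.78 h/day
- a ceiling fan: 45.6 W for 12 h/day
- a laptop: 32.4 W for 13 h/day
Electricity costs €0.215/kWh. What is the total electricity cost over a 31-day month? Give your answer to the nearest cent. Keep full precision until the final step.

€10.17

aquarium pump: 23.8 W × 11.7 h × 31 d = 8,632 Wh = 8.632 kWh
refrigerator: 156.4 W × 1.78 h × 31 d = 8,630 Wh = 8.63 kWh
ceiling fan: 45.6 W × 12 h × 31 d = 16,963 Wh = 16.96 kWh
laptop: 32.4 W × 13 h × 31 d = 13,057 Wh = 13.06 kWh
Total energy = 8.632 + 8.63 + 16.96 + 13.06 = 47.28 kWh
Cost = 47.28 kWh × €0.215 = €10.17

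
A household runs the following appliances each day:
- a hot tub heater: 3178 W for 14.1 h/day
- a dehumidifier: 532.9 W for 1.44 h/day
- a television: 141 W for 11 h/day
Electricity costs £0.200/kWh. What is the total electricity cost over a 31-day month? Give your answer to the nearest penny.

hot tub heater: 3178 W × 14.1 h × 31 d = 1,389,104 Wh = 1,389 kWh
dehumidifier: 532.9 W × 1.44 h × 31 d = 23,789 Wh = 23.79 kWh
television: 141 W × 11 h × 31 d = 48,081 Wh = 48.08 kWh
Total energy = 1,389 + 23.79 + 48.08 = 1,461 kWh
Cost = 1,461 kWh × £0.200 = £292.19

£292.19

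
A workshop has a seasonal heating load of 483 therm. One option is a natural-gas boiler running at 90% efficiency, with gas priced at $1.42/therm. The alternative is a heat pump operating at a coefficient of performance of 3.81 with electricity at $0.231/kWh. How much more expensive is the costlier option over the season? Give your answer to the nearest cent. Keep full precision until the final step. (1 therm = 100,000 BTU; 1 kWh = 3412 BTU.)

$96.21

Heat load = 483 therm × 100,000 = 48,300,000 BTU
Gas: input = 48,300,000 / 0.90 = 53,666,667 BTU = 536.7 therm → 536.7 × $1.42 = $762.07
Heat pump: 48,300,000 BTU / 3412 = 14,160 kWh heat; / 3.81 = 3,715 kWh in → × $0.231 = $858.27
Difference = |$762.07 − $858.27| = $96.21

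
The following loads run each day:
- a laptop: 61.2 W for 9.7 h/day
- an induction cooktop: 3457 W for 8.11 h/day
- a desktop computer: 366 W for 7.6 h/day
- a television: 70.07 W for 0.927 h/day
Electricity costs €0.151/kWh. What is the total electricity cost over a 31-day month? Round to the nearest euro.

€147

laptop: 61.2 W × 9.7 h × 31 d = 18,403 Wh = 18.4 kWh
induction cooktop: 3457 W × 8.11 h × 31 d = 869,124 Wh = 869.1 kWh
desktop computer: 366 W × 7.6 h × 31 d = 86,230 Wh = 86.23 kWh
television: 70.07 W × 0.927 h × 31 d = 2,014 Wh = 2.014 kWh
Total energy = 18.4 + 869.1 + 86.23 + 2.014 = 975.8 kWh
Cost = 975.8 kWh × €0.151 = €147.34 ≈ €147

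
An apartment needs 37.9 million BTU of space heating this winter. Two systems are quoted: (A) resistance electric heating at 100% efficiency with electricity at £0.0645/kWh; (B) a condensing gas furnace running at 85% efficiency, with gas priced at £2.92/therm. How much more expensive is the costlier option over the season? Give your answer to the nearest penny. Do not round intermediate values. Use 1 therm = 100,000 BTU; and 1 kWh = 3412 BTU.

Heat load = 37.9 × 10⁶ BTU = 37,900,000 BTU
Gas: input = 37,900,000 / 0.85 = 44,588,235 BTU = 445.9 therm → 445.9 × £2.92 = £1,301.98
Electric: 37,900,000 BTU / 3412 = 11,110 kWh → × £0.0645 = £716.46
Difference = |£1,301.98 − £716.46| = £585.52

£585.52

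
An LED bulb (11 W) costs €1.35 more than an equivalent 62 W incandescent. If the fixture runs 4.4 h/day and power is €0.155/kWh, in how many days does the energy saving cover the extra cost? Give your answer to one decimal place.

38.8 days

Power saved = 62 − 11 = 51 W
Daily energy saved = 51 W × 4.4 h = 224.4 Wh = 0.2244 kWh
Daily savings = 0.2244 × €0.155 = €0.0348
Payback = €1.35 / €0.0348 per day = 38.81 days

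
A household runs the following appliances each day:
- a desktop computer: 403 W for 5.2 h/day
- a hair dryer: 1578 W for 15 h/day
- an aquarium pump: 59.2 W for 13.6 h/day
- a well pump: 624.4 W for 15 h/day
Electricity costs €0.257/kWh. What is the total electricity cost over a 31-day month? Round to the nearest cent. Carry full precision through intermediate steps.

€286.31

desktop computer: 403 W × 5.2 h × 31 d = 64,964 Wh = 64.96 kWh
hair dryer: 1578 W × 15 h × 31 d = 733,770 Wh = 733.8 kWh
aquarium pump: 59.2 W × 13.6 h × 31 d = 24,959 Wh = 24.96 kWh
well pump: 624.4 W × 15 h × 31 d = 290,346 Wh = 290.3 kWh
Total energy = 64.96 + 733.8 + 24.96 + 290.3 = 1,114 kWh
Cost = 1,114 kWh × €0.257 = €286.31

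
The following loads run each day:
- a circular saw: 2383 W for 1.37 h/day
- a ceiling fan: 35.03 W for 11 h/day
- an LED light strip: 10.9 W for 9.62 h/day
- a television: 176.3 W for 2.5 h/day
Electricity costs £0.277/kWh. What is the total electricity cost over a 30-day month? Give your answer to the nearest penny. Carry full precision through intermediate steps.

circular saw: 2383 W × 1.37 h × 30 d = 97,941 Wh = 97.94 kWh
ceiling fan: 35.03 W × 11 h × 30 d = 11,560 Wh = 11.56 kWh
LED light strip: 10.9 W × 9.62 h × 30 d = 3,146 Wh = 3.146 kWh
television: 176.3 W × 2.5 h × 30 d = 13,222 Wh = 13.22 kWh
Total energy = 97.94 + 11.56 + 3.146 + 13.22 = 125.9 kWh
Cost = 125.9 kWh × £0.277 = £34.87

£34.87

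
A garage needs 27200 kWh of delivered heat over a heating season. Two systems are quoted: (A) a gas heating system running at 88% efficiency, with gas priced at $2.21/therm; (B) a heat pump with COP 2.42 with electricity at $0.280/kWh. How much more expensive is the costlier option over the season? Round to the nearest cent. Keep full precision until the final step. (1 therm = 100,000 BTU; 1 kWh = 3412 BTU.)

Heat load = 27200 kWh × 3412 = 92,806,400 BTU
Gas: input = 92,806,400 / 0.88 = 105,461,818 BTU = 1,055 therm → 1,055 × $2.21 = $2,330.71
Heat pump: 92,806,400 BTU / 3412 = 27,200 kWh heat; / 2.42 = 11,240 kWh in → × $0.280 = $3,147.11
Difference = |$2,330.71 − $3,147.11| = $816.40

$816.40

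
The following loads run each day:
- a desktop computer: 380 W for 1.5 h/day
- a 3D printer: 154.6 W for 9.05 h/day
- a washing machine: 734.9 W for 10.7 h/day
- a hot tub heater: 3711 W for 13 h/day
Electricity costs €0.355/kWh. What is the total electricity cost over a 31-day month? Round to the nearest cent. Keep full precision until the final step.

desktop computer: 380 W × 1.5 h × 31 d = 17,670 Wh = 17.67 kWh
3D printer: 154.6 W × 9.05 h × 31 d = 43,373 Wh = 43.37 kWh
washing machine: 734.9 W × 10.7 h × 31 d = 243,766 Wh = 243.8 kWh
hot tub heater: 3711 W × 13 h × 31 d = 1,495,533 Wh = 1,496 kWh
Total energy = 17.67 + 43.37 + 243.8 + 1,496 = 1,800 kWh
Cost = 1,800 kWh × €0.355 = €639.12

€639.12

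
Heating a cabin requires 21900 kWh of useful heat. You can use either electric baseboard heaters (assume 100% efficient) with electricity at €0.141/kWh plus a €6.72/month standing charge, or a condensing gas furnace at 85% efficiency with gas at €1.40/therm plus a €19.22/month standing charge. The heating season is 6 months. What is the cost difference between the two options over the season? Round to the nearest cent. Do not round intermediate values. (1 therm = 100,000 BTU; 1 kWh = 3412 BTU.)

€1782.17

Heat load = 21900 kWh × 3412 = 74,722,800 BTU
Gas: input = 74,722,800 / 0.85 = 87,909,176 BTU = 879.1 therm → 879.1 × €1.40 = €1,230.73; + 6 × €19.22 standing = €1,346.05
Electric: 74,722,800 BTU / 3412 = 21,900 kWh → × €0.141 = €3,087.90; + 6 × €6.72 standing = €3,128.22
Difference = |€1,346.05 − €3,128.22| = €1,782.17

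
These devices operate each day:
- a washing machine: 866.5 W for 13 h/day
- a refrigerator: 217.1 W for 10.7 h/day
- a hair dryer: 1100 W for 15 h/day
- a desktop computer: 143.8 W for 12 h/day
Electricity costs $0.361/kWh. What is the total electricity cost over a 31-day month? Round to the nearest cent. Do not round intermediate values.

washing machine: 866.5 W × 13 h × 31 d = 349,200 Wh = 349.2 kWh
refrigerator: 217.1 W × 10.7 h × 31 d = 72,012 Wh = 72.01 kWh
hair dryer: 1100 W × 15 h × 31 d = 511,500 Wh = 511.5 kWh
desktop computer: 143.8 W × 12 h × 31 d = 53,494 Wh = 53.49 kWh
Total energy = 349.2 + 72.01 + 511.5 + 53.49 = 986.2 kWh
Cost = 986.2 kWh × $0.361 = $356.02

$356.02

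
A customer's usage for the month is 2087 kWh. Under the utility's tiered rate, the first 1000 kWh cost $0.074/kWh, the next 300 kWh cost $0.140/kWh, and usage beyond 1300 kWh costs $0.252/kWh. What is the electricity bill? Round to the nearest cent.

$314.32

First 1000 kWh × $0.074 = $74.00
Next 300 kWh × $0.140 = $42.00
Remaining 787 kWh × $0.252 = $198.32
Total = $314.32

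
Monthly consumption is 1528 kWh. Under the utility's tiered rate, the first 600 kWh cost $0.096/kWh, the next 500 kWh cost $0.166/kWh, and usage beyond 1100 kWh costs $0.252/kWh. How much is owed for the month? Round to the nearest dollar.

First 600 kWh × $0.096 = $57.60
Next 500 kWh × $0.166 = $83.00
Remaining 428 kWh × $0.252 = $107.86
Total = $248.46 ≈ $248

$248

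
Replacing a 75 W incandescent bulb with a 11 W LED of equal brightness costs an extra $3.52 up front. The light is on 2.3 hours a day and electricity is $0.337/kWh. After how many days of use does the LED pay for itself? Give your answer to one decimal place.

71.0 days

Power saved = 75 − 11 = 64 W
Daily energy saved = 64 W × 2.3 h = 147.2 Wh = 0.1472 kWh
Daily savings = 0.1472 × $0.337 = $0.0496
Payback = $3.52 / $0.0496 per day = 70.96 days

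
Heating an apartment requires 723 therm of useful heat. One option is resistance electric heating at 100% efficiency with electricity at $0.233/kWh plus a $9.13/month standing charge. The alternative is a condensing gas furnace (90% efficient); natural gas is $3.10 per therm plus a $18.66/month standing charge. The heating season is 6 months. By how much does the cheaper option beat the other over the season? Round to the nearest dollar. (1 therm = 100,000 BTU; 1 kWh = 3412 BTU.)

$2390

Heat load = 723 therm × 100,000 = 72,300,000 BTU
Gas: input = 72,300,000 / 0.90 = 80,333,333 BTU = 803.3 therm → 803.3 × $3.10 = $2,490.33; + 6 × $18.66 standing = $2,602.29
Electric: 72,300,000 BTU / 3412 = 21,190 kWh → × $0.233 = $4,937.25; + 6 × $9.13 standing = $4,992.03
Difference = |$2,602.29 − $4,992.03| = $2,389.74 ≈ $2390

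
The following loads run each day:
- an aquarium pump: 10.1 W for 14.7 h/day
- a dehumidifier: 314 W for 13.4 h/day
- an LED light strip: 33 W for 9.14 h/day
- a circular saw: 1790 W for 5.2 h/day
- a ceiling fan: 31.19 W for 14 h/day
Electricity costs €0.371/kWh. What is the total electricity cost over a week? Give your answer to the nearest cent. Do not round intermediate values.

€37.40

aquarium pump: 10.1 W × 14.7 h × 7 d = 1,039 Wh = 1.039 kWh
dehumidifier: 314 W × 13.4 h × 7 d = 29,453 Wh = 29.45 kWh
LED light strip: 33 W × 9.14 h × 7 d = 2,111 Wh = 2.111 kWh
circular saw: 1790 W × 5.2 h × 7 d = 65,156 Wh = 65.16 kWh
ceiling fan: 31.19 W × 14 h × 7 d = 3,057 Wh = 3.057 kWh
Total energy = 1.039 + 29.45 + 2.111 + 65.16 + 3.057 = 100.8 kWh
Cost = 100.8 kWh × €0.371 = €37.40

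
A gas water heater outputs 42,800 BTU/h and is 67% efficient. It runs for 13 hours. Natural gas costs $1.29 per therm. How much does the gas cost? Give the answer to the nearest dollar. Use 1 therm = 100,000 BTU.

$11

Heat delivered = 42,800 BTU/h × 13 h = 556,400 BTU
Gas input = 556,400 / 0.67 = 830,448 BTU
= 830,448 / 100,000 = 8.304 therm
Cost = 8.304 × $1.29/therm = $10.71 ≈ $11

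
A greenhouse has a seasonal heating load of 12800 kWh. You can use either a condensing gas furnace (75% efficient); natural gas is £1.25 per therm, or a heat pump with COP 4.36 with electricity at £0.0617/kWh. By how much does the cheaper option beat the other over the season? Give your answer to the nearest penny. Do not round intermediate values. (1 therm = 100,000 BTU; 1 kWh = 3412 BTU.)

£546.76

Heat load = 12800 kWh × 3412 = 43,673,600 BTU
Gas: input = 43,673,600 / 0.75 = 58,231,467 BTU = 582.3 therm → 582.3 × £1.25 = £727.89
Heat pump: 43,673,600 BTU / 3412 = 12,800 kWh heat; / 4.36 = 2,936 kWh in → × £0.0617 = £181.14
Difference = |£727.89 − £181.14| = £546.76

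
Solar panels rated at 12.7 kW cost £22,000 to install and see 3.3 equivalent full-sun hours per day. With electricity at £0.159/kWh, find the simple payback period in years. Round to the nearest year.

9 years

Daily generation = 12.7 kW × 3.3 h = 41.91 kWh
Annual generation = 41.91 × 365 = 15297 kWh
Annual savings = 15297 × £0.159 = £2,432.25
Payback = £22,000 / £2,432.25 = 9.05 years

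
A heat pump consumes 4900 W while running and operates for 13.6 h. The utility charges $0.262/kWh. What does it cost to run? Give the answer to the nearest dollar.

Energy = 4900 W × 13.6 h = 66,640 Wh = 66.64 kWh
Cost = 66.64 kWh × $0.262/kWh = $17.46 ≈ $17

$17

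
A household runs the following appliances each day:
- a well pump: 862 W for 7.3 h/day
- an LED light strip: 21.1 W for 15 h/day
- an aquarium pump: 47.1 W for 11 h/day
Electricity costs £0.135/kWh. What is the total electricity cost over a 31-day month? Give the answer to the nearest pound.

well pump: 862 W × 7.3 h × 31 d = 195,071 Wh = 195.1 kWh
LED light strip: 21.1 W × 15 h × 31 d = 9,812 Wh = 9.812 kWh
aquarium pump: 47.1 W × 11 h × 31 d = 16,061 Wh = 16.06 kWh
Total energy = 195.1 + 9.812 + 16.06 = 220.9 kWh
Cost = 220.9 kWh × £0.135 = £29.83 ≈ £30

£30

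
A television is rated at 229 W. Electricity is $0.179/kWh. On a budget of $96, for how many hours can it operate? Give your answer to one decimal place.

Energy budget = $96 / $0.179 per kWh = 536.3 kWh = 536,313 Wh
Runtime = 536,313 Wh / 229 W = 2,342 h

2342.0 h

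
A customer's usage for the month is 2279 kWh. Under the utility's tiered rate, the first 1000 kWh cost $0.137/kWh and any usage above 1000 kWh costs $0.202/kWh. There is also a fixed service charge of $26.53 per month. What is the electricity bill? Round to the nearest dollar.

First 1000 kWh × $0.137 = $137.00
Remaining 1279 kWh × $0.202 = $258.36
Energy charge = $395.36; + service $26.53 = $421.89 ≈ $422

$422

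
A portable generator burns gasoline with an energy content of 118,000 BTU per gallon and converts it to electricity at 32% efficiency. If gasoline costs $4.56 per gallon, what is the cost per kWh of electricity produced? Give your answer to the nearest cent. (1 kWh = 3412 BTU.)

$0.41

Electrical output per gallon = 118,000 BTU × 0.32 / 3412 BTU/kWh = 11.07 kWh
Cost per kWh = $4.56 / 11.07 kWh = $0.412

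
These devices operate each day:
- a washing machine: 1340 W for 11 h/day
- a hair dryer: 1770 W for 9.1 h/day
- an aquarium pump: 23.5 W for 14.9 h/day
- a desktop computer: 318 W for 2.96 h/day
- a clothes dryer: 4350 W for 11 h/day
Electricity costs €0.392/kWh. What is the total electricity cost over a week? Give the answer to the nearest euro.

washing machine: 1340 W × 11 h × 7 d = 103,180 Wh = 103.2 kWh
hair dryer: 1770 W × 9.1 h × 7 d = 112,749 Wh = 112.7 kWh
aquarium pump: 23.5 W × 14.9 h × 7 d = 2,451 Wh = 2.451 kWh
desktop computer: 318 W × 2.96 h × 7 d = 6,589 Wh = 6.589 kWh
clothes dryer: 4350 W × 11 h × 7 d = 334,950 Wh = 334.9 kWh
Total energy = 103.2 + 112.7 + 2.451 + 6.589 + 334.9 = 559.9 kWh
Cost = 559.9 kWh × €0.392 = €219.49 ≈ €219

€219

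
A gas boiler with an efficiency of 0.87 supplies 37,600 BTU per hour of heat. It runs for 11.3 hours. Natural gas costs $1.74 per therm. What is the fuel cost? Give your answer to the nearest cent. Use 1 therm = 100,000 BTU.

Heat delivered = 37,600 BTU/h × 11.3 h = 424,880 BTU
Gas input = 424,880 / 0.87 = 488,368 BTU
= 488,368 / 100,000 = 4.884 therm
Cost = 4.884 × $1.74/therm = $8.50

$8.50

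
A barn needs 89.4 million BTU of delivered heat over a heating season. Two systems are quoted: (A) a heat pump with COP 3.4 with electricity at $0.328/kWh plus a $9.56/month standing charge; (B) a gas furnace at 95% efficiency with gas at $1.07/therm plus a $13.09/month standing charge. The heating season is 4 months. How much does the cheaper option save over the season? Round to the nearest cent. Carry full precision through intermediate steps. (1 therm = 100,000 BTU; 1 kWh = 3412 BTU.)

Heat load = 89.4 × 10⁶ BTU = 89,400,000 BTU
Gas: input = 89,400,000 / 0.95 = 94,105,263 BTU = 941.1 therm → 941.1 × $1.07 = $1,006.93; + 4 × $13.09 standing = $1,059.29
Heat pump: 89,400,000 BTU / 3412 = 26,200 kWh heat; / 3.4 = 7,706 kWh in → × $0.328 = $2,527.69; + 4 × $9.56 standing = $2,565.93
Difference = |$1,059.29 − $2,565.93| = $1,506.64

$1506.64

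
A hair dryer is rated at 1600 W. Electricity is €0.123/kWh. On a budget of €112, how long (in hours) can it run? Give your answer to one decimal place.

569.1 h

Energy budget = €112 / €0.123 per kWh = 910.6 kWh = 910,569 Wh
Runtime = 910,569 Wh / 1600 W = 569.1 h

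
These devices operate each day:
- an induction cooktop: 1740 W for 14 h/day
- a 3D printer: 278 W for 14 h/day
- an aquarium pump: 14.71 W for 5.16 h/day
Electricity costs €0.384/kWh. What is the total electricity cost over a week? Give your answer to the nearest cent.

€76.15

induction cooktop: 1740 W × 14 h × 7 d = 170,520 Wh = 170.5 kWh
3D printer: 278 W × 14 h × 7 d = 27,244 Wh = 27.24 kWh
aquarium pump: 14.71 W × 5.16 h × 7 d = 531 Wh = 0.5313 kWh
Total energy = 170.5 + 27.24 + 0.5313 = 198.3 kWh
Cost = 198.3 kWh × €0.384 = €76.15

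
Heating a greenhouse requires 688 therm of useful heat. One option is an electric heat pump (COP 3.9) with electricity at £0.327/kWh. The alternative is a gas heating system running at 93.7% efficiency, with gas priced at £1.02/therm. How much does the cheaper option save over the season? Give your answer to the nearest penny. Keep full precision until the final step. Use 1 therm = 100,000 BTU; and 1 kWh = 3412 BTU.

£941.74

Heat load = 688 therm × 100,000 = 68,800,000 BTU
Gas: input = 68,800,000 / 0.937 = 73,425,827 BTU = 734.3 therm → 734.3 × £1.02 = £748.94
Heat pump: 68,800,000 BTU / 3412 = 20,160 kWh heat; / 3.9 = 5,170 kWh in → × £0.327 = £1,690.68
Difference = |£748.94 − £1,690.68| = £941.74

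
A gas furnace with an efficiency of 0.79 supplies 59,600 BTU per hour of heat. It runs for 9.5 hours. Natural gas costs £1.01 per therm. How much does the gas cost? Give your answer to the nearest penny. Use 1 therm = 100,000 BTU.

£7.24

Heat delivered = 59,600 BTU/h × 9.5 h = 566,200 BTU
Gas input = 566,200 / 0.79 = 716,709 BTU
= 716,709 / 100,000 = 7.167 therm
Cost = 7.167 × £1.01/therm = £7.24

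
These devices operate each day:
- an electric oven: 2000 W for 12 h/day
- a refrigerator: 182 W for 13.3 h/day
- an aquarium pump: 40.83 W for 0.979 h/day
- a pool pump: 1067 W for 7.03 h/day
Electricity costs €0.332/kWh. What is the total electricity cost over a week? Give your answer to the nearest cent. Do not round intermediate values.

€78.93

electric oven: 2000 W × 12 h × 7 d = 168,000 Wh = 168 kWh
refrigerator: 182 W × 13.3 h × 7 d = 16,944 Wh = 16.94 kWh
aquarium pump: 40.83 W × 0.979 h × 7 d = 280 Wh = 0.2798 kWh
pool pump: 1067 W × 7.03 h × 7 d = 52,507 Wh = 52.51 kWh
Total energy = 168 + 16.94 + 0.2798 + 52.51 = 237.7 kWh
Cost = 237.7 kWh × €0.332 = €78.93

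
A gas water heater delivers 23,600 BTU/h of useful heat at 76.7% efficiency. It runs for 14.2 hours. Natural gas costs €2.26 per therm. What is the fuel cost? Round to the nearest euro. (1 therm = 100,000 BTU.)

€10

Heat delivered = 23,600 BTU/h × 14.2 h = 335,120 BTU
Gas input = 335,120 / 0.767 = 436,923 BTU
= 436,923 / 100,000 = 4.369 therm
Cost = 4.369 × €2.26/therm = €9.87 ≈ €10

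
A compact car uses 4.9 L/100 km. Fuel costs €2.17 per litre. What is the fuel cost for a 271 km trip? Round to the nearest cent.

€28.82

Fuel = 4.9 L/100 km × 271 km / 100 = 13.28 L
Cost = 13.28 L × €2.17/L = €28.82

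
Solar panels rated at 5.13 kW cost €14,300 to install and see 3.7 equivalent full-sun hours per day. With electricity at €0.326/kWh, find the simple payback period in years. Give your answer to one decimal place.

6.3 years

Daily generation = 5.13 kW × 3.7 h = 18.98 kWh
Annual generation = 18.98 × 365 = 6928.1 kWh
Annual savings = 6928.1 × €0.326 = €2,258.55
Payback = €14,300 / €2,258.55 = 6.33 years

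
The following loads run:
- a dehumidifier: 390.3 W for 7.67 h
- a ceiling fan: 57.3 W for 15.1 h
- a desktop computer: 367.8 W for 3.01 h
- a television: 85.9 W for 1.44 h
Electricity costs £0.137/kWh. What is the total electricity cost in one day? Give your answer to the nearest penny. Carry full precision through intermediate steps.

£0.70

dehumidifier: 390.3 W × 7.67 h = 2,994 Wh = 2.994 kWh
ceiling fan: 57.3 W × 15.1 h = 865 Wh = 0.8652 kWh
desktop computer: 367.8 W × 3.01 h = 1,107 Wh = 1.107 kWh
television: 85.9 W × 1.44 h = 124 Wh = 0.1237 kWh
Total energy = 2.994 + 0.8652 + 1.107 + 0.1237 = 5.09 kWh
Cost = 5.09 kWh × £0.137 = £0.70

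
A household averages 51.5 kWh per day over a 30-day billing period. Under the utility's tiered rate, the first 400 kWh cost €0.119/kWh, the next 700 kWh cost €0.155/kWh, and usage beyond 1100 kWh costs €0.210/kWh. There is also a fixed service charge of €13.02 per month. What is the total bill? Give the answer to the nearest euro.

€263

Usage = 51.5 kWh/day × 30 days = 1545 kWh
First 400 kWh × €0.119 = €47.60
Next 700 kWh × €0.155 = €108.50
Remaining 445 kWh × €0.210 = €93.45
Energy charge = €249.55; + service €13.02 = €262.57 ≈ €263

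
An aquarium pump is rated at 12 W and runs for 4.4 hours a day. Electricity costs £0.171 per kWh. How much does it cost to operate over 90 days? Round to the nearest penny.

£0.81

Energy = 12 W × 4.4 h/day × 90 days = 4,752 Wh = 4.752 kWh
Cost = 4.752 kWh × £0.171/kWh = £0.81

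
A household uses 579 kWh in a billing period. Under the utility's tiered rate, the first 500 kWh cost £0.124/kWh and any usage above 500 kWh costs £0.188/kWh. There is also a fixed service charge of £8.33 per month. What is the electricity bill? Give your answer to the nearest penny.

First 500 kWh × £0.124 = £62.00
Remaining 79 kWh × £0.188 = £14.85
Energy charge = £76.85; + service £8.33 = £85.18

£85.18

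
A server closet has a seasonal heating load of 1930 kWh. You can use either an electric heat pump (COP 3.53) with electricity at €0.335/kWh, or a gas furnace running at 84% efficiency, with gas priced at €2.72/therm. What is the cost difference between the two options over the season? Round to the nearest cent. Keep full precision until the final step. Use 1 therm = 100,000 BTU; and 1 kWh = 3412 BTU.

Heat load = 1930 kWh × 3412 = 6,585,160 BTU
Gas: input = 6,585,160 / 0.84 = 7,839,476 BTU = 78.39 therm → 78.39 × €2.72 = €213.23
Heat pump: 6,585,160 BTU / 3412 = 1,930 kWh heat; / 3.53 = 546.7 kWh in → × €0.335 = €183.16
Difference = |€213.23 − €183.16| = €30.08

€30.08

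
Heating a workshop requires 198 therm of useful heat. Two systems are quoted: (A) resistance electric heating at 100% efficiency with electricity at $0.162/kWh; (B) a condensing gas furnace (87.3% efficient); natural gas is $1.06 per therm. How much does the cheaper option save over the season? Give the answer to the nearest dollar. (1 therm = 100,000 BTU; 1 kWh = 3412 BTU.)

$700

Heat load = 198 therm × 100,000 = 19,800,000 BTU
Gas: input = 19,800,000 / 0.873 = 22,680,412 BTU = 226.8 therm → 226.8 × $1.06 = $240.41
Electric: 19,800,000 BTU / 3412 = 5,803 kWh → × $0.162 = $940.09
Difference = |$240.41 − $940.09| = $699.68 ≈ $700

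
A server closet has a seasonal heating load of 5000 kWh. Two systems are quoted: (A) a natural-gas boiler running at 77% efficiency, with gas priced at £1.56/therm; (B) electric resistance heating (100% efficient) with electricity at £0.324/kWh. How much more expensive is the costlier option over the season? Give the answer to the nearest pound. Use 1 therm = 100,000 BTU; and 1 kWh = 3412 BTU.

Heat load = 5000 kWh × 3412 = 17,060,000 BTU
Gas: input = 17,060,000 / 0.77 = 22,155,844 BTU = 221.6 therm → 221.6 × £1.56 = £345.63
Electric: 17,060,000 BTU / 3412 = 5,000 kWh → × £0.324 = £1,620.00
Difference = |£345.63 − £1,620.00| = £1,274.37 ≈ £1274

£1274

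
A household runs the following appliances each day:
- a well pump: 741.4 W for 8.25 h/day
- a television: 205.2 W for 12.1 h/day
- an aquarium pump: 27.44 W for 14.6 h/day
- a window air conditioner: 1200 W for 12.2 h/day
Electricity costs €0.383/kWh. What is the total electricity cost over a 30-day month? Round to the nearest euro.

well pump: 741.4 W × 8.25 h × 30 d = 183,496 Wh = 183.5 kWh
television: 205.2 W × 12.1 h × 30 d = 74,488 Wh = 74.49 kWh
aquarium pump: 27.44 W × 14.6 h × 30 d = 12,019 Wh = 12.02 kWh
window air conditioner: 1200 W × 12.2 h × 30 d = 439,200 Wh = 439.2 kWh
Total energy = 183.5 + 74.49 + 12.02 + 439.2 = 709.2 kWh
Cost = 709.2 kWh × €0.383 = €271.62 ≈ €272

€272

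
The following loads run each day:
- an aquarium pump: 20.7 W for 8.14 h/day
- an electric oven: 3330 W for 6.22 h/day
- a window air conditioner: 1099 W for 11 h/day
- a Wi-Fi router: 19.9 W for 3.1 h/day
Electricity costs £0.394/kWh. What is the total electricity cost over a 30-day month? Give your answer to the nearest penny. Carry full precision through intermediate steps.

aquarium pump: 20.7 W × 8.14 h × 30 d = 5,055 Wh = 5.055 kWh
electric oven: 3330 W × 6.22 h × 30 d = 621,378 Wh = 621.4 kWh
window air conditioner: 1099 W × 11 h × 30 d = 362,670 Wh = 362.7 kWh
Wi-Fi router: 19.9 W × 3.1 h × 30 d = 1,851 Wh = 1.851 kWh
Total energy = 5.055 + 621.4 + 362.7 + 1.851 = 991 kWh
Cost = 991 kWh × £0.394 = £390.44

£390.44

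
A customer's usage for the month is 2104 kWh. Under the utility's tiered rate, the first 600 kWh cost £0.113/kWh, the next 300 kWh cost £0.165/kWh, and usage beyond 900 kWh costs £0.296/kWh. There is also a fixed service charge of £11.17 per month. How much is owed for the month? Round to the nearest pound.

First 600 kWh × £0.113 = £67.80
Next 300 kWh × £0.165 = £49.50
Remaining 1204 kWh × £0.296 = £356.38
Energy charge = £473.68; + service £11.17 = £484.85 ≈ £485

£485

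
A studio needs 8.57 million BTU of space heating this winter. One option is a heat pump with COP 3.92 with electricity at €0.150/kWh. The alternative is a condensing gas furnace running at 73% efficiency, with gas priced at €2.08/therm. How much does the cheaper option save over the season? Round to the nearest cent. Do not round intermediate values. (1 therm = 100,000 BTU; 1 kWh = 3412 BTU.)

Heat load = 8.57 × 10⁶ BTU = 8,570,000 BTU
Gas: input = 8,570,000 / 0.73 = 11,739,726 BTU = 117.4 therm → 117.4 × €2.08 = €244.19
Heat pump: 8,570,000 BTU / 3412 = 2,512 kWh heat; / 3.92 = 640.7 kWh in → × €0.150 = €96.11
Difference = |€244.19 − €96.11| = €148.07

€148.07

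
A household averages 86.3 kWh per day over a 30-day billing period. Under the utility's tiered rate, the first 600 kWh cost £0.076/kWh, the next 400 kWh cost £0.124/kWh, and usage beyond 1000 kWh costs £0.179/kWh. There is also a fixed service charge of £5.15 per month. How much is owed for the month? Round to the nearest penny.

Usage = 86.3 kWh/day × 30 days = 2589 kWh
First 600 kWh × £0.076 = £45.60
Next 400 kWh × £0.124 = £49.60
Remaining 1589 kWh × £0.179 = £284.43
Energy charge = £379.63; + service £5.15 = £384.78

£384.78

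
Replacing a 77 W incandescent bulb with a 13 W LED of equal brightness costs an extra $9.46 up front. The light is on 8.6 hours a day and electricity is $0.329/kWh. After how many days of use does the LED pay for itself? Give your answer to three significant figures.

Power saved = 77 − 13 = 64 W
Daily energy saved = 64 W × 8.6 h = 550.4 Wh = 0.5504 kWh
Daily savings = 0.5504 × $0.329 = $0.1811
Payback = $9.46 / $0.1811 per day = 52.24 days

52.2 days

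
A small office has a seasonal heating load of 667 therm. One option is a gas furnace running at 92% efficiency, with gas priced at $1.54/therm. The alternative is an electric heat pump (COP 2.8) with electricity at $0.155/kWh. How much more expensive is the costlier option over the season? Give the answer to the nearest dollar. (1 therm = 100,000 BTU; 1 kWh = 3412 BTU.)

Heat load = 667 therm × 100,000 = 66,700,000 BTU
Gas: input = 66,700,000 / 0.92 = 72,500,000 BTU = 725 therm → 725 × $1.54 = $1,116.50
Heat pump: 66,700,000 BTU / 3412 = 19,550 kWh heat; / 2.8 = 6,982 kWh in → × $0.155 = $1,082.16
Difference = |$1,116.50 − $1,082.16| = $34.34 ≈ $34

$34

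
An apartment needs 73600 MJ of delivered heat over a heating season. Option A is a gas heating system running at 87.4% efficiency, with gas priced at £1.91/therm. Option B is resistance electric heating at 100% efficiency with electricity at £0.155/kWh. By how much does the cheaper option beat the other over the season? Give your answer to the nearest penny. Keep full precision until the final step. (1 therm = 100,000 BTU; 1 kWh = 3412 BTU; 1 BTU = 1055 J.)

£1644.62

Heat load = 73600 MJ = 73,600,000,000 J / 1055 = 69,763,033 BTU
Gas: input = 69,763,033 / 0.874 = 79,820,404 BTU = 798.2 therm → 798.2 × £1.91 = £1,524.57
Electric: 69,763,033 BTU / 3412 = 20,450 kWh → × £0.155 = £3,169.19
Difference = |£1,524.57 − £3,169.19| = £1,644.62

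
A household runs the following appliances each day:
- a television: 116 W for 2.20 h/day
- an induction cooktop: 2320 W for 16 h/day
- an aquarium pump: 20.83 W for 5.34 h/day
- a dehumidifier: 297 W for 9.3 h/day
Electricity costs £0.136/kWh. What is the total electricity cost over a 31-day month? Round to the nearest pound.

£170

television: 116 W × 2.20 h × 31 d = 7,911 Wh = 7.911 kWh
induction cooktop: 2320 W × 16 h × 31 d = 1,150,720 Wh = 1,151 kWh
aquarium pump: 20.83 W × 5.34 h × 31 d = 3,448 Wh = 3.448 kWh
dehumidifier: 297 W × 9.3 h × 31 d = 85,625 Wh = 85.63 kWh
Total energy = 7.911 + 1,151 + 3.448 + 85.63 = 1,248 kWh
Cost = 1,248 kWh × £0.136 = £169.69 ≈ £170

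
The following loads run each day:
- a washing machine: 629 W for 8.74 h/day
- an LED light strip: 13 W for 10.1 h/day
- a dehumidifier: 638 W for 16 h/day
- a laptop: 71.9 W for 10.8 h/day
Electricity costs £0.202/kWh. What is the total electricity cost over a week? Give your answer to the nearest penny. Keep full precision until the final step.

£23.49

washing machine: 629 W × 8.74 h × 7 d = 38,482 Wh = 38.48 kWh
LED light strip: 13 W × 10.1 h × 7 d = 919 Wh = 0.9191 kWh
dehumidifier: 638 W × 16 h × 7 d = 71,456 Wh = 71.46 kWh
laptop: 71.9 W × 10.8 h × 7 d = 5,436 Wh = 5.436 kWh
Total energy = 38.48 + 0.9191 + 71.46 + 5.436 = 116.3 kWh
Cost = 116.3 kWh × £0.202 = £23.49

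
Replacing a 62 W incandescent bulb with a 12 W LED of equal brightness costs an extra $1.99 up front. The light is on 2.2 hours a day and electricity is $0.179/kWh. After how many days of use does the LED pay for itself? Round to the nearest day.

101 days

Power saved = 62 − 12 = 50 W
Daily energy saved = 50 W × 2.2 h = 110 Wh = 0.11 kWh
Daily savings = 0.11 × $0.179 = $0.0197
Payback = $1.99 / $0.0197 per day = 101.1 days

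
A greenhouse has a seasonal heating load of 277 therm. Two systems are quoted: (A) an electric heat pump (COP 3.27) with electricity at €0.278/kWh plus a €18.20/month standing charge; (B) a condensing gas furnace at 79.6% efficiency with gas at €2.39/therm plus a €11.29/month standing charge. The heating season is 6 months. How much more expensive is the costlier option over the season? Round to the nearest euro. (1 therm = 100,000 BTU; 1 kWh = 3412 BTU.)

€100

Heat load = 277 therm × 100,000 = 27,700,000 BTU
Gas: input = 27,700,000 / 0.796 = 34,798,995 BTU = 348 therm → 348 × €2.39 = €831.70; + 6 × €11.29 standing = €899.44
Heat pump: 27,700,000 BTU / 3412 = 8,118 kWh heat; / 3.27 = 2,483 kWh in → × €0.278 = €690.19; + 6 × €18.20 standing = €799.39
Difference = |€899.44 − €799.39| = €100.05 ≈ €100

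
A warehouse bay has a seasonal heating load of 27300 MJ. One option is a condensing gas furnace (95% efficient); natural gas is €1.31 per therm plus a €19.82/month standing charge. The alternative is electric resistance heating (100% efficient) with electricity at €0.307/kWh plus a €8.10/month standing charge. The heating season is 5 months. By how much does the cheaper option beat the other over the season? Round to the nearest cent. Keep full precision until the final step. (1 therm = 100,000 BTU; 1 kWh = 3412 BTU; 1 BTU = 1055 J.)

€1912.88

Heat load = 27300 MJ = 27,300,000,000 J / 1055 = 25,876,777 BTU
Gas: input = 25,876,777 / 0.95 = 27,238,713 BTU = 272.4 therm → 272.4 × €1.31 = €356.83; + 5 × €19.82 standing = €455.93
Electric: 25,876,777 BTU / 3412 = 7,584 kWh → × €0.307 = €2,328.30; + 5 × €8.10 standing = €2,368.80
Difference = |€455.93 − €2,368.80| = €1,912.88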